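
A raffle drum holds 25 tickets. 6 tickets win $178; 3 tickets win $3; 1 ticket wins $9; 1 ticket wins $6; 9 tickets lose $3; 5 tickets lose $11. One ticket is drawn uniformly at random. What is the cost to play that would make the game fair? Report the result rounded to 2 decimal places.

E[payout] = (6/25)·178 + (3/25)·3 + (1/25)·9 + (1/25)·6 + (9/25)·(-3) + (5/25)·(-11) = 202/5
Fair fee = E[payout] = 202/5 ≈ $40.40

$40.40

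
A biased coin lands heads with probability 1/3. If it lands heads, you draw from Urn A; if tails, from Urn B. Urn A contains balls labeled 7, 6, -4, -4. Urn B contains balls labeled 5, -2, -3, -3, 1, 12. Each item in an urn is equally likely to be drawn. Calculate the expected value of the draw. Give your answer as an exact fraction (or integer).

E[X | Urn A] = (7 + 6 − 4 − 4)/4 = 5/4
E[X | Urn B] = (5 − 2 − 3 − 3 + 1 + 12)/6 = 5/3
E[X] = (1/3)·5/4 + (2/3)·5/3 = 55/36

55/36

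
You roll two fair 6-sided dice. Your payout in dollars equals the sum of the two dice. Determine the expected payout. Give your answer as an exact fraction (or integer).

$7

Distribution of the sum of the two dice: 2 w.p. 1/36, 3 w.p. 1/18, 4 w.p. 1/12, 5 w.p. 1/9, 6 w.p. 5/36, 7 w.p. 1/6, …
E[payout] = (1/36)·2 + (1/18)·3 + (1/12)·4 + (1/9)·5 + (5/36)·6 + (1/6)·7 + (5/36)·8 + (1/9)·9 + (1/12)·10 + (1/18)·11 + (1/36)·12 = 7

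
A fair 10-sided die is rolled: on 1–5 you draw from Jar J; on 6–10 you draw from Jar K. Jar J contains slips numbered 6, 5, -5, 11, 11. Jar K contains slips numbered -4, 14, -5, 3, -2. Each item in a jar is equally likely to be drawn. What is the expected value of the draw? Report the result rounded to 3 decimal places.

E[X | Jar J] = (6 + 5 − 5 + 11 + 11)/5 = 28/5
E[X | Jar K] = (-4 + 14 − 5 + 3 − 2)/5 = 6/5
E[X] = (1/2)·28/5 + (1/2)·6/5 = 17/5 ≈ 3.400

3.400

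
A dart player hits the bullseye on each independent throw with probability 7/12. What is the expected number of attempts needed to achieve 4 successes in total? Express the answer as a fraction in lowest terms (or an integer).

By linearity (sum of 4 independent geometric waits), E[trials] = 4/p = 4/(7/12) = 48/7.

48/7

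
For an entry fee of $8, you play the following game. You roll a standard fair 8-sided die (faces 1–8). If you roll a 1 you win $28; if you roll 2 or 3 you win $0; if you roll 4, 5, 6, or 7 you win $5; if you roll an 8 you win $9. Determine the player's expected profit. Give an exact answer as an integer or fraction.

E[payout] = (1/4)·0 + (1/2)·5 + (1/8)·9 + (1/8)·28 = 57/8
Expected profit = 57/8 − 8 = -7/8

-7/8 dollars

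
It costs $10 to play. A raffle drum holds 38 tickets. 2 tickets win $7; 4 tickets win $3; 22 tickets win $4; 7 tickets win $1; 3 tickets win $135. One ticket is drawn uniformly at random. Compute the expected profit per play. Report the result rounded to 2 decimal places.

$3.84

E[payout] = (2/38)·7 + (4/38)·3 + (22/38)·4 + (7/38)·1 + (3/38)·135 = 263/19
Expected profit = 263/19 − 10 = 73/19 ≈ $3.84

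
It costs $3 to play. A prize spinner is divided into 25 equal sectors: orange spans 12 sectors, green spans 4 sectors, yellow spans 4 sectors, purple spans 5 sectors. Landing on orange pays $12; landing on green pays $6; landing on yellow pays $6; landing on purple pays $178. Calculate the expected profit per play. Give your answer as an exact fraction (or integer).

E[payout] = (12/25)·12 + (4/25)·6 + (4/25)·6 + (5/25)·178 = 1082/25
Expected profit = 1082/25 − 3 = 1007/25

1007/25 dollars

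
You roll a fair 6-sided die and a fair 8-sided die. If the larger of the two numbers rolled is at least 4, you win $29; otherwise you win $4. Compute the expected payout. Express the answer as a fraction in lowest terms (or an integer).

E[payout] = (3/16)·4 + (13/16)·29 = 389/16

389/16 dollars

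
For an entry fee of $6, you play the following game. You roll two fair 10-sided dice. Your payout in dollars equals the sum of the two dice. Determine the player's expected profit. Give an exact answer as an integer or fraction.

$5

Distribution of the sum of the two dice: 2 w.p. 1/100, 3 w.p. 1/50, 4 w.p. 3/100, 5 w.p. 1/25, 6 w.p. 1/20, 7 w.p. 3/50, …
E[payout] = (1/100)·2 + (1/50)·3 + (3/100)·4 + (1/25)·5 + (1/20)·6 + (3/50)·7 + (7/100)·8 + (2/25)·9 + (9/100)·10 + (1/10)·11 + (9/100)·12 + (2/25)·13 + (7/100)·14 + (3/50)·15 + (1/20)·16 + (1/25)·17 + (3/100)·18 + (1/50)·19 + (1/100)·20 = 11
Expected profit = 11 − 6 = 5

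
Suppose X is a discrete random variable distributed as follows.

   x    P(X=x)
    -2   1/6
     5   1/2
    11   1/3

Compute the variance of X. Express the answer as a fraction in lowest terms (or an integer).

E[X] = (1/6)·(-2) + (1/2)·5 + (1/3)·11 = 35/6
E[X²] = (1/6)·4 + (1/2)·25 + (1/3)·121 = 107/2
Var(X) = 107/2 − (35/6)² = 701/36

701/36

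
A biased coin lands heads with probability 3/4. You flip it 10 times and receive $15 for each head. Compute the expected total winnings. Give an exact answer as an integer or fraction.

225/2 dollars

E[#heads] = 10·3/4 = 15/2 (linearity over flips).
E[winnings] = 15·15/2 = 225/2.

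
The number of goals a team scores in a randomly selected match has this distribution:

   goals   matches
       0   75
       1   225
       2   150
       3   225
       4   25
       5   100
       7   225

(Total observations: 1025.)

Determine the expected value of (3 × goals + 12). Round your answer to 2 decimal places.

21.88

Total = 1025, so P(goals=0) = 75/1025, etc.
E[3x+12] = (3/41)·12 + (9/41)·15 + (6/41)·18 + (9/41)·21 + (1/41)·24 + (4/41)·27 + (9/41)·33
     = 897/41 ≈ 21.88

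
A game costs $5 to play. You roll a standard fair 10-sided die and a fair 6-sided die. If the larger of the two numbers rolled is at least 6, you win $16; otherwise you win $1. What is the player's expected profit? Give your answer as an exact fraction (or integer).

19/4 dollars

E[payout] = (5/12)·1 + (7/12)·16 = 39/4
Expected profit = 39/4 − 5 = 19/4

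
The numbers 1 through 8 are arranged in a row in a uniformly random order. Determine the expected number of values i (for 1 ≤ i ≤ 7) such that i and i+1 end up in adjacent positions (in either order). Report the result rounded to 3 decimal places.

1.750

For each i ∈ {1,…,7}, let Xᵢ = 1 if i and i+1 are adjacent. P(Xᵢ=1) = 2·(8−1)!/8! = 2/8.
By linearity, E[ΣXᵢ] = (7)·(2/8) = 7/4.
≈ 1.750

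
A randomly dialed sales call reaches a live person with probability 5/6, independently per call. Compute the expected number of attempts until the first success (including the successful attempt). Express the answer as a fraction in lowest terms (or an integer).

6/5

For a geometric distribution, E[trials] = 1/p = 1/(5/6) = 6/5.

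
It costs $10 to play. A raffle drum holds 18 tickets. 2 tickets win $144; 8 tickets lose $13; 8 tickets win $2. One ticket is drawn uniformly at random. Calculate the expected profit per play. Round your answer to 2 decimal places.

$1.11

E[payout] = (2/18)·144 + (8/18)·(-13) + (8/18)·2 = 100/9
Expected profit = 100/9 − 10 = 10/9 ≈ $1.11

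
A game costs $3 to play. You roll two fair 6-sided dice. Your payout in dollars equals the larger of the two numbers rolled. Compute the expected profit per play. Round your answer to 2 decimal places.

Distribution of the larger of the two numbers rolled: 1 w.p. 1/36, 2 w.p. 1/12, 3 w.p. 5/36, 4 w.p. 7/36, 5 w.p. 1/4, 6 w.p. 11/36
E[payout] = (1/36)·1 + (1/12)·2 + (5/36)·3 + (7/36)·4 + (1/4)·5 + (11/36)·6 = 161/36
Expected profit = 161/36 − 3 = 53/36 ≈ $1.47

$1.47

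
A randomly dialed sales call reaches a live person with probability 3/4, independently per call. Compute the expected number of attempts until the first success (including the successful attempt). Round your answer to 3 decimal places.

1.333

For a geometric distribution, E[trials] = 1/p = 1/(3/4) = 4/3.
≈ 1.333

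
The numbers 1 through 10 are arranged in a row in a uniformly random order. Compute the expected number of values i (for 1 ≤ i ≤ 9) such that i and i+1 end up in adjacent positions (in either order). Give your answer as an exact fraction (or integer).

9/5

For each i ∈ {1,…,9}, let Xᵢ = 1 if i and i+1 are adjacent. P(Xᵢ=1) = 2·(10−1)!/10! = 2/10.
By linearity, E[ΣXᵢ] = (9)·(2/10) = 9/5.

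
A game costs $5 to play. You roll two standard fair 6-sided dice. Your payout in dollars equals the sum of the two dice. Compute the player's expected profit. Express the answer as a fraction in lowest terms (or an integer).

Distribution of the sum of the two dice: 2 w.p. 1/36, 3 w.p. 1/18, 4 w.p. 1/12, 5 w.p. 1/9, 6 w.p. 5/36, 7 w.p. 1/6, …
E[payout] = (1/36)·2 + (1/18)·3 + (1/12)·4 + (1/9)·5 + (5/36)·6 + (1/6)·7 + (5/36)·8 + (1/9)·9 + (1/12)·10 + (1/18)·11 + (1/36)·12 = 7
Expected profit = 7 − 5 = 2

$2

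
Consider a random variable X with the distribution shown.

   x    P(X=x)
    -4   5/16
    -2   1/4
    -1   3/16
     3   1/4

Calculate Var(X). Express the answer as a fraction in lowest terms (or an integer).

E[X] = (5/16)·(-4) + (1/4)·(-2) + (3/16)·(-1) + (1/4)·3 = -19/16
E[X²] = (5/16)·16 + (1/4)·4 + (3/16)·1 + (1/4)·9 = 135/16
Var(X) = 135/16 − (-19/16)² = 1799/256

1799/256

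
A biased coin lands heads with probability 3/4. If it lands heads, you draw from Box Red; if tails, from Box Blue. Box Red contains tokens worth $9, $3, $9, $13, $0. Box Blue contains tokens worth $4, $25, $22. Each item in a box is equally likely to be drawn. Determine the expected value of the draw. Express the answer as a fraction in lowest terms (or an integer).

187/20 dollars

E[X | Box Red] = (9 + 3 + 9 + 13 + 0)/5 = 34/5
E[X | Box Blue] = (4 + 25 + 22)/3 = 17
E[X] = (3/4)·34/5 + (1/4)·17 = 187/20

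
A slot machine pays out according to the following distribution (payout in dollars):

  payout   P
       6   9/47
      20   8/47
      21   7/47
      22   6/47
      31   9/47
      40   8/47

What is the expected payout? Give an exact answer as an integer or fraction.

E[X] = (9/47)·6 + (8/47)·20 + (7/47)·21 + (6/47)·22 + (9/47)·31 + (8/47)·40
     = 1092/47

1092/47 dollars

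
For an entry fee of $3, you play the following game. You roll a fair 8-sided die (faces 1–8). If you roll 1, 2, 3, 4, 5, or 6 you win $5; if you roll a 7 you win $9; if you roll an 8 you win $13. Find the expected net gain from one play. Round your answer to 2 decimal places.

$3.50

E[payout] = (3/4)·5 + (1/8)·9 + (1/8)·13 = 13/2
Expected profit = 13/2 − 3 = 7/2 ≈ $3.50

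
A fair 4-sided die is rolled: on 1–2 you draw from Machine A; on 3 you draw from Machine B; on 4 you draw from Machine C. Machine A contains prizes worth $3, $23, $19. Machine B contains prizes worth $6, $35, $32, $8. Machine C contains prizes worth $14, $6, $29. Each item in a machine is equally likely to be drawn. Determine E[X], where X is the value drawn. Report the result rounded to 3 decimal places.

$16.646

E[X | Machine A] = (3 + 23 + 19)/3 = 15
E[X | Machine B] = (6 + 35 + 32 + 8)/4 = 81/4
E[X | Machine C] = (14 + 6 + 29)/3 = 49/3
E[X] = (1/2)·15 + (1/4)·81/4 + (1/4)·49/3 = 799/48 ≈ 16.646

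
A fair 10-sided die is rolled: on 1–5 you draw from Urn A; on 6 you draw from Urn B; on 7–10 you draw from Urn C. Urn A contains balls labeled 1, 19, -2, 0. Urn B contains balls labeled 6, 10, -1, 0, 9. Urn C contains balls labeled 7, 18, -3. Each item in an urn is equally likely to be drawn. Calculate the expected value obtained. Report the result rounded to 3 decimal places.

5.663

E[X | Urn A] = (1 + 19 − 2 + 0)/4 = 9/2
E[X | Urn B] = (6 + 10 − 1 + 0 + 9)/5 = 24/5
E[X | Urn C] = (7 + 18 − 3)/3 = 22/3
E[X] = (1/2)·9/2 + (1/10)·24/5 + (2/5)·22/3 = 1699/300 ≈ 5.663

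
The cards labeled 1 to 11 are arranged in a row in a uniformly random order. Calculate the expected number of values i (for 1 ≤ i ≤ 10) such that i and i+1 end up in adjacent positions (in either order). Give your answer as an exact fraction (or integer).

20/11

For each i ∈ {1,…,10}, let Xᵢ = 1 if i and i+1 are adjacent. P(Xᵢ=1) = 2·(11−1)!/11! = 2/11.
By linearity, E[ΣXᵢ] = (10)·(2/11) = 20/11.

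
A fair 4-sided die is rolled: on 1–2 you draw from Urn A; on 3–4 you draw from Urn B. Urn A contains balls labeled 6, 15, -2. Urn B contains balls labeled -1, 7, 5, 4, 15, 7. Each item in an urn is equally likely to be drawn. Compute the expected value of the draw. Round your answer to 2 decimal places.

6.25

E[X | Urn A] = (6 + 15 − 2)/3 = 19/3
E[X | Urn B] = (-1 + 7 + 5 + 4 + 15 + 7)/6 = 37/6
E[X] = (1/2)·19/3 + (1/2)·37/6 = 25/4 ≈ 6.25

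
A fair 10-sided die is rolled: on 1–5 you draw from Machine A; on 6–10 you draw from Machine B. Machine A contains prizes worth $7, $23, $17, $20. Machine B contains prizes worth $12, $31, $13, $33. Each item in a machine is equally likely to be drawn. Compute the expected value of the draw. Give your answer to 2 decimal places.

E[X | Machine A] = (7 + 23 + 17 + 20)/4 = 67/4
E[X | Machine B] = (12 + 31 + 13 + 33)/4 = 89/4
E[X] = (1/2)·67/4 + (1/2)·89/4 = 39/2 ≈ 19.50

$19.50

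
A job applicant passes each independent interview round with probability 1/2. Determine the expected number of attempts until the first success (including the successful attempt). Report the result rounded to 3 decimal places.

2.000

For a geometric distribution, E[trials] = 1/p = 1/(1/2) = 2.
≈ 2.000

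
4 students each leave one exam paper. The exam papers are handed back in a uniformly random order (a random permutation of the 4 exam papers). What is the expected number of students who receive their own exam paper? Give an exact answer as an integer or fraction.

1

Let Xᵢ = 1 if person i gets their own exam paper. For each i, P(Xᵢ=1) = 1/4.
By linearity of expectation, E[X₁+…+X_4] = 4·(1/4) = 1.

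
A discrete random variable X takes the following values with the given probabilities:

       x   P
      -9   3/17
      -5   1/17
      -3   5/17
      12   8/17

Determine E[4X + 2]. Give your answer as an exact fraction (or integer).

E[4x+2] = (3/17)·(-34) + (1/17)·(-18) + (5/17)·(-10) + (8/17)·50
     = 230/17

230/17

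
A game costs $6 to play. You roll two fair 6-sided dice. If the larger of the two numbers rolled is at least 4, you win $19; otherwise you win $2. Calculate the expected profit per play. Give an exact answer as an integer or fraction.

E[payout] = (1/4)·2 + (3/4)·19 = 59/4
Expected profit = 59/4 − 6 = 35/4

35/4 dollars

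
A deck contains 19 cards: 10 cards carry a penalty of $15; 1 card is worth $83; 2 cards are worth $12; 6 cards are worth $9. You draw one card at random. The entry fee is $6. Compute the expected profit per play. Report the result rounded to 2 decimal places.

-$5.42

E[payout] = (10/19)·(-15) + (1/19)·83 + (2/19)·12 + (6/19)·9 = 11/19
Expected profit = 11/19 − 6 = -103/19 ≈ -$5.42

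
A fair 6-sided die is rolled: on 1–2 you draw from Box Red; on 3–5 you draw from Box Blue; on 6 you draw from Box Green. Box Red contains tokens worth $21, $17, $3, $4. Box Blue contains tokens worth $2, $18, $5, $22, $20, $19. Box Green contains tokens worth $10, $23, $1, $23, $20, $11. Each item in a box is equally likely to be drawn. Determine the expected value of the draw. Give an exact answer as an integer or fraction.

481/36 dollars

E[X | Box Red] = (21 + 17 + 3 + 4)/4 = 45/4
E[X | Box Blue] = (2 + 18 + 5 + 22 + 20 + 19)/6 = 43/3
E[X | Box Green] = (10 + 23 + 1 + 23 + 20 + 11)/6 = 44/3
E[X] = (1/3)·45/4 + (1/2)·43/3 + (1/6)·44/3 = 481/36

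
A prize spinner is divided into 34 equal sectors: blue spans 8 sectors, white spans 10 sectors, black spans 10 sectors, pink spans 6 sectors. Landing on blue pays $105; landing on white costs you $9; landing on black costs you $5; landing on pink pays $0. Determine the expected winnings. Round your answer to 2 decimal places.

$20.59

E[payout] = (8/34)·105 + (10/34)·(-9) + (10/34)·(-5) + (6/34)·0 = 350/17
≈ $20.59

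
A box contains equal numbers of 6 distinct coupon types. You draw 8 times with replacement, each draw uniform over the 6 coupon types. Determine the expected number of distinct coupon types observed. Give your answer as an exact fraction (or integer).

Let Xⱼ=1 if type j appears at least once. P(Xⱼ=1) = 1 − ((6−1)/6)^8 = 1288991/1679616.
E[#distinct] = 6·1288991/1679616 = 1288991/279936.

1288991/279936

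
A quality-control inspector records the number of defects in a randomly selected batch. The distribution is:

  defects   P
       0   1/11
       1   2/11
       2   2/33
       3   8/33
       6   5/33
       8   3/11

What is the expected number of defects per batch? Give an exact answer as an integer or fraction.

E[X] = (1/11)·0 + (2/11)·1 + (2/33)·2 + (8/33)·3 + (5/33)·6 + (3/11)·8
     = 136/33

136/33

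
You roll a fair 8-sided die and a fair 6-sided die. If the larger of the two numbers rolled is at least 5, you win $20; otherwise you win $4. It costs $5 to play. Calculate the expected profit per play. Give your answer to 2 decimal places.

$9.67

E[payout] = (1/3)·4 + (2/3)·20 = 44/3
Expected profit = 44/3 − 5 = 29/3 ≈ $9.67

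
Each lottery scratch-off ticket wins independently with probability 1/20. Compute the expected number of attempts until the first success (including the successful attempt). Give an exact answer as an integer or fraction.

20

For a geometric distribution, E[trials] = 1/p = 1/(1/20) = 20.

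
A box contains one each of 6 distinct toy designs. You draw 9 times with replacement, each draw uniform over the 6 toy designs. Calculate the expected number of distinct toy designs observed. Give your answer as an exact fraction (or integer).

Let Xⱼ=1 if type j appears at least once. P(Xⱼ=1) = 1 − ((6−1)/6)^9 = 8124571/10077696.
E[#distinct] = 6·8124571/10077696 = 8124571/1679616.

8124571/1679616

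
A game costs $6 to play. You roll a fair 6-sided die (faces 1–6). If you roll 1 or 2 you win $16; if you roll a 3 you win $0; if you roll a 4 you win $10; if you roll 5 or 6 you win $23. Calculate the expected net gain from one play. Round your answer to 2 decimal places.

$8.67

E[payout] = (1/6)·0 + (1/6)·10 + (1/3)·16 + (1/3)·23 = 44/3
Expected profit = 44/3 − 6 = 26/3 ≈ $8.67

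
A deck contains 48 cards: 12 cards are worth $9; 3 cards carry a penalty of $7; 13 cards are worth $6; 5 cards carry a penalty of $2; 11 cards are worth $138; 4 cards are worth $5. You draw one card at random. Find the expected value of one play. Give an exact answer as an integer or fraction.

E[payout] = (12/48)·9 + (3/48)·(-7) + (13/48)·6 + (5/48)·(-2) + (11/48)·138 + (4/48)·5 = 1693/48

1693/48 dollars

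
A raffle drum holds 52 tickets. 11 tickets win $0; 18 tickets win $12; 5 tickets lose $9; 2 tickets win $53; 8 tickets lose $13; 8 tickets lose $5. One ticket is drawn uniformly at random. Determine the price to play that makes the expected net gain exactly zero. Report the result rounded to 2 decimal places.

E[payout] = (11/52)·0 + (18/52)·12 + (5/52)·(-9) + (2/52)·53 + (8/52)·(-13) + (8/52)·(-5) = 133/52
Fair fee = E[payout] = 133/52 ≈ $2.56

$2.56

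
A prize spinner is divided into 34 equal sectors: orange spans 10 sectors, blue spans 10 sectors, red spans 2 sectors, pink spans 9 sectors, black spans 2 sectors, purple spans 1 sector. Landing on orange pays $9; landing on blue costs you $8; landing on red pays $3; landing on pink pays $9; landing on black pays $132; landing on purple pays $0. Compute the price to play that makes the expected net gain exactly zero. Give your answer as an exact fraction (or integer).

361/34 dollars

E[payout] = (10/34)·9 + (10/34)·(-8) + (2/34)·3 + (9/34)·9 + (2/34)·132 + (1/34)·0 = 361/34
Fair fee = E[payout] = 361/34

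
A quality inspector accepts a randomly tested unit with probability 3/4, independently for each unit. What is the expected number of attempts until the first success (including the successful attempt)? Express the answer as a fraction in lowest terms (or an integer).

4/3

For a geometric distribution, E[trials] = 1/p = 1/(3/4) = 4/3.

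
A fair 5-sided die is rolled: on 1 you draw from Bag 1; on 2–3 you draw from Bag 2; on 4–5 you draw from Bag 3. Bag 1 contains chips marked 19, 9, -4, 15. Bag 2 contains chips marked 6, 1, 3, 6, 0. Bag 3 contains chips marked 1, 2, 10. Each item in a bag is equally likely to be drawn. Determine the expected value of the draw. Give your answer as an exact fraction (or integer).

1489/300

E[X | Bag 1] = (19 + 9 − 4 + 15)/4 = 39/4
E[X | Bag 2] = (6 + 1 + 3 + 6 + 0)/5 = 16/5
E[X | Bag 3] = (1 + 2 + 10)/3 = 13/3
E[X] = (1/5)·39/4 + (2/5)·16/5 + (2/5)·13/3 = 1489/300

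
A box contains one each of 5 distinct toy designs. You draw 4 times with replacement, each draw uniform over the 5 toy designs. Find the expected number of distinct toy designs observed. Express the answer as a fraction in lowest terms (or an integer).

Let Xⱼ=1 if type j appears at least once. P(Xⱼ=1) = 1 − ((5−1)/5)^4 = 369/625.
E[#distinct] = 5·369/625 = 369/125.

369/125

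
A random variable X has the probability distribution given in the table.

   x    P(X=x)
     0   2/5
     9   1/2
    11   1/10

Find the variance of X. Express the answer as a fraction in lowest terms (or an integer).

531/25

E[X] = (2/5)·0 + (1/2)·9 + (1/10)·11 = 28/5
E[X²] = (2/5)·0 + (1/2)·81 + (1/10)·121 = 263/5
Var(X) = 263/5 − (28/5)² = 531/25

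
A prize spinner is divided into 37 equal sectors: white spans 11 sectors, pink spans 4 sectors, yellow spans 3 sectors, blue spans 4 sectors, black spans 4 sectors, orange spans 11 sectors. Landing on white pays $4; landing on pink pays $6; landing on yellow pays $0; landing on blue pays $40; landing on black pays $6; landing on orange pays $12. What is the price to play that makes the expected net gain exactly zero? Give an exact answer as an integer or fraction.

384/37 dollars

E[payout] = (11/37)·4 + (4/37)·6 + (3/37)·0 + (4/37)·40 + (4/37)·6 + (11/37)·12 = 384/37
Fair fee = E[payout] = 384/37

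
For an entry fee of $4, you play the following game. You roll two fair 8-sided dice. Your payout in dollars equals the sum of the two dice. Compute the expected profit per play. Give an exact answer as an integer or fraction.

Distribution of the sum of the two dice: 2 w.p. 1/64, 3 w.p. 1/32, 4 w.p. 3/64, 5 w.p. 1/16, 6 w.p. 5/64, 7 w.p. 3/32, …
E[payout] = (1/64)·2 + (1/32)·3 + (3/64)·4 + (1/16)·5 + (5/64)·6 + (3/32)·7 + (7/64)·8 + (1/8)·9 + (7/64)·10 + (3/32)·11 + (5/64)·12 + (1/16)·13 + (3/64)·14 + (1/32)·15 + (1/64)·16 = 9
Expected profit = 9 − 4 = 5

$5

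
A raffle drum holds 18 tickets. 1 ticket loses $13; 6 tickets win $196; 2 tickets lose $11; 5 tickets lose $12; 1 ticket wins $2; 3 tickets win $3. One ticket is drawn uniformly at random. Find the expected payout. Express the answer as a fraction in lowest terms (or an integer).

182/3 dollars

E[payout] = (1/18)·(-13) + (6/18)·196 + (2/18)·(-11) + (5/18)·(-12) + (1/18)·2 + (3/18)·3 = 182/3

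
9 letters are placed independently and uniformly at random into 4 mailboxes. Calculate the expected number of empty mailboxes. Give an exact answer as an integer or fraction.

Let Xⱼ=1 if mailbox j is empty. P(Xⱼ=1) = ((4-1)/4)^9 = 19683/262144.
By linearity, E[#empty] = 4·19683/262144 = 19683/65536.

19683/65536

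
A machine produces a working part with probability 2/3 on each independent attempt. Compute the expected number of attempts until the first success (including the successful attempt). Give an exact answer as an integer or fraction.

3/2

For a geometric distribution, E[trials] = 1/p = 1/(2/3) = 3/2.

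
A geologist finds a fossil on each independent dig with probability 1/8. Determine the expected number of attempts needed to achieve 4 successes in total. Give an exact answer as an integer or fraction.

By linearity (sum of 4 independent geometric waits), E[trials] = 4/p = 4/(1/8) = 32.

32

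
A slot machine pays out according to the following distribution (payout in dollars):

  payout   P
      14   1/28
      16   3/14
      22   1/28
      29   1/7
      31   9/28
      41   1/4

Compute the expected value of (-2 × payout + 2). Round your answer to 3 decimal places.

-56.143

E[-2x+2] = (1/28)·(-26) + (3/14)·(-30) + (1/28)·(-42) + (1/7)·(-56) + (9/28)·(-60) + (1/4)·(-80)
     = -393/7 ≈ -56.143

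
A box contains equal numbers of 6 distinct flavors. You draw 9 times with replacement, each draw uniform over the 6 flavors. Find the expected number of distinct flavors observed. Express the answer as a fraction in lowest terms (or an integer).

Let Xⱼ=1 if type j appears at least once. P(Xⱼ=1) = 1 − ((6−1)/6)^9 = 8124571/10077696.
E[#distinct] = 6·8124571/10077696 = 8124571/1679616.

8124571/1679616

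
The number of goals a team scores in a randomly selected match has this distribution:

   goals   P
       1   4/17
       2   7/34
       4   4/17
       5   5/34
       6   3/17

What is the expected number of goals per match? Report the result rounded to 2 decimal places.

E[X] = (4/17)·1 + (7/34)·2 + (4/17)·4 + (5/34)·5 + (3/17)·6
     = 115/34 ≈ 3.38

3.38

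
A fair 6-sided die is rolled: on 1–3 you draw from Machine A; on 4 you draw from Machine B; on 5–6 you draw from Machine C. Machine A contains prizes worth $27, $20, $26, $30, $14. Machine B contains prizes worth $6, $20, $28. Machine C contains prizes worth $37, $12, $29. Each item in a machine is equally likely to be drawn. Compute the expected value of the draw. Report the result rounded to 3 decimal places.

E[X | Machine A] = (27 + 20 + 26 + 30 + 14)/5 = 117/5
E[X | Machine B] = (6 + 20 + 28)/3 = 18
E[X | Machine C] = (37 + 12 + 29)/3 = 26
E[X] = (1/2)·117/5 + (1/6)·18 + (1/3)·26 = 701/30 ≈ 23.367

$23.367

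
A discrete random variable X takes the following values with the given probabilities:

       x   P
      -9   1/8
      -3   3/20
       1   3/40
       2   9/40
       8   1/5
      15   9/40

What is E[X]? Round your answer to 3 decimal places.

3.925

E[X] = (1/8)·(-9) + (3/20)·(-3) + (3/40)·1 + (9/40)·2 + (1/5)·8 + (9/40)·15
     = 157/40 ≈ 3.925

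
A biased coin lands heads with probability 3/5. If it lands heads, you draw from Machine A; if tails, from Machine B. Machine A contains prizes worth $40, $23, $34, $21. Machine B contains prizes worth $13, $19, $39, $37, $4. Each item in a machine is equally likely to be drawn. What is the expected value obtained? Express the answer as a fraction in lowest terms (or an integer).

1333/50 dollars

E[X | Machine A] = (40 + 23 + 34 + 21)/4 = 59/2
E[X | Machine B] = (13 + 19 + 39 + 37 + 4)/5 = 112/5
E[X] = (3/5)·59/2 + (2/5)·112/5 = 1333/50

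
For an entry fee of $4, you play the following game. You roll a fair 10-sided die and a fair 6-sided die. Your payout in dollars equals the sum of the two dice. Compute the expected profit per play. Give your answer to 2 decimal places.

$5.00

Distribution of the sum of the two dice: 2 w.p. 1/60, 3 w.p. 1/30, 4 w.p. 1/20, 5 w.p. 1/15, 6 w.p. 1/12, 7 w.p. 1/10, …
E[payout] = (1/60)·2 + (1/30)·3 + (1/20)·4 + (1/15)·5 + (1/12)·6 + (1/10)·7 + (1/10)·8 + (1/10)·9 + (1/10)·10 + (1/10)·11 + (1/12)·12 + (1/15)·13 + (1/20)·14 + (1/30)·15 + (1/60)·16 = 9
Expected profit = 9 − 4 = 5 ≈ $5.00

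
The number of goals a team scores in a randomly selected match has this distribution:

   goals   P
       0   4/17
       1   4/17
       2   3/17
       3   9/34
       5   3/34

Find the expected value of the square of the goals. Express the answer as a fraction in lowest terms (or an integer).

94/17

E[X²] = (4/17)·0 + (4/17)·1 + (3/17)·4 + (9/34)·9 + (3/34)·25
     = 94/17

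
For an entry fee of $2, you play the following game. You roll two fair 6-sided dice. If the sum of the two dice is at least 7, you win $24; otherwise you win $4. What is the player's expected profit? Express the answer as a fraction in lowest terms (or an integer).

41/3 dollars

E[payout] = (5/12)·4 + (7/12)·24 = 47/3
Expected profit = 47/3 − 2 = 41/3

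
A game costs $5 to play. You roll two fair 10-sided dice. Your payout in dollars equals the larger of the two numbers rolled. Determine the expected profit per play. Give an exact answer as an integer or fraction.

43/20 dollars

Distribution of the larger of the two numbers rolled: 1 w.p. 1/100, 2 w.p. 3/100, 3 w.p. 1/20, 4 w.p. 7/100, 5 w.p. 9/100, 6 w.p. 11/100, …
E[payout] = (1/100)·1 + (3/100)·2 + (1/20)·3 + (7/100)·4 + (9/100)·5 + (11/100)·6 + (13/100)·7 + (3/20)·8 + (17/100)·9 + (19/100)·10 = 143/20
Expected profit = 143/20 − 5 = 43/20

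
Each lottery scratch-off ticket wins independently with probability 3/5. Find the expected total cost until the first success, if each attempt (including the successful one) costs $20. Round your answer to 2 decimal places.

E[#attempts] = 1/p = 5/3; E[cost] = 20·5/3 = 100/3.
≈ 33.33

$33.33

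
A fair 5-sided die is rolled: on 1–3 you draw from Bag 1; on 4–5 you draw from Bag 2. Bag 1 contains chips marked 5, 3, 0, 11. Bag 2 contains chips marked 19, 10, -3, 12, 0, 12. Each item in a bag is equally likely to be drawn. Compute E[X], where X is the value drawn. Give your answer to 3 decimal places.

6.183

E[X | Bag 1] = (5 + 3 + 0 + 11)/4 = 19/4
E[X | Bag 2] = (19 + 10 − 3 + 12 + 0 + 12)/6 = 25/3
E[X] = (3/5)·19/4 + (2/5)·25/3 = 371/60 ≈ 6.183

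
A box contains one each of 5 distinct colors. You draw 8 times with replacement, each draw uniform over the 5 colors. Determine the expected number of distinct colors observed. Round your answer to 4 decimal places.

Let Xⱼ=1 if type j appears at least once. P(Xⱼ=1) = 1 − ((5−1)/5)^8 = 325089/390625.
E[#distinct] = 5·325089/390625 = 325089/78125.
≈ 4.1611

4.1611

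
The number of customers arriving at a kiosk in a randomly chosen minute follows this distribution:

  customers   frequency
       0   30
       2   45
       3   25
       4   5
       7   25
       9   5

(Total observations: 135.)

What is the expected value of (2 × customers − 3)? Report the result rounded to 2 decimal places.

Total = 135, so P(customers=0) = 30/135, etc.
E[2x-3] = (2/9)·(-3) + (1/3)·1 + (5/27)·3 + (1/27)·5 + (5/27)·11 + (1/27)·15
     = 3 ≈ 3.00

3.00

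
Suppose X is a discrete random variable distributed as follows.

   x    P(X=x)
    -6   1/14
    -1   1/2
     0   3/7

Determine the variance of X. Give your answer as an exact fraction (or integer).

433/196

E[X] = (1/14)·(-6) + (1/2)·(-1) + (3/7)·0 = -13/14
E[X²] = (1/14)·36 + (1/2)·1 + (3/7)·0 = 43/14
Var(X) = 43/14 − (-13/14)² = 433/196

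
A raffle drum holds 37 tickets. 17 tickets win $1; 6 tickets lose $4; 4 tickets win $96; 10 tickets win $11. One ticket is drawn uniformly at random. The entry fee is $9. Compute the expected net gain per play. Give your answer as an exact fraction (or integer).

E[payout] = (17/37)·1 + (6/37)·(-4) + (4/37)·96 + (10/37)·11 = 487/37
Expected profit = 487/37 − 9 = 154/37

154/37 dollars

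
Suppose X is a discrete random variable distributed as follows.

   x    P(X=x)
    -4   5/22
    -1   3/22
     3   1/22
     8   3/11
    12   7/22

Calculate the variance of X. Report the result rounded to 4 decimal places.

E[X] = (5/22)·(-4) + (3/22)·(-1) + (1/22)·3 + (3/11)·8 + (7/22)·12 = 56/11
E[X²] = (5/22)·16 + (3/22)·1 + (1/22)·9 + (3/11)·64 + (7/22)·144 = 742/11
Var(X) = 742/11 − (56/11)² = 5026/121 ≈ 41.5372

41.5372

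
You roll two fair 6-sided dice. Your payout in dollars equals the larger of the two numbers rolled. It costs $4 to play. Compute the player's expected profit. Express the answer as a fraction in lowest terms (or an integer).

17/36 dollars

Distribution of the larger of the two numbers rolled: 1 w.p. 1/36, 2 w.p. 1/12, 3 w.p. 5/36, 4 w.p. 7/36, 5 w.p. 1/4, 6 w.p. 11/36
E[payout] = (1/36)·1 + (1/12)·2 + (5/36)·3 + (7/36)·4 + (1/4)·5 + (11/36)·6 = 161/36
Expected profit = 161/36 − 4 = 17/36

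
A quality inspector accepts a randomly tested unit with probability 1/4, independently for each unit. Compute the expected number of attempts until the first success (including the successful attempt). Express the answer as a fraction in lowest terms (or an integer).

For a geometric distribution, E[trials] = 1/p = 1/(1/4) = 4.

4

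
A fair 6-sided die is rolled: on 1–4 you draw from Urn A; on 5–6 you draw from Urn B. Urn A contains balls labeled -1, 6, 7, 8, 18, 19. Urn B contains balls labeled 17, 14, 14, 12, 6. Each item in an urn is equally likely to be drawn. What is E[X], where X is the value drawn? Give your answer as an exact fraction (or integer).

E[X | Urn A] = (-1 + 6 + 7 + 8 + 18 + 19)/6 = 19/2
E[X | Urn B] = (17 + 14 + 14 + 12 + 6)/5 = 63/5
E[X] = (2/3)·19/2 + (1/3)·63/5 = 158/15

158/15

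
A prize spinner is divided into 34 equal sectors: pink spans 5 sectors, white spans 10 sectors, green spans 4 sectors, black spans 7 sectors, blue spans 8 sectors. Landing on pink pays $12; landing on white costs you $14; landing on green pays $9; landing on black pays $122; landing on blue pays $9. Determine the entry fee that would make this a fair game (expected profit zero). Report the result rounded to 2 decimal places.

$25.94

E[payout] = (5/34)·12 + (10/34)·(-14) + (4/34)·9 + (7/34)·122 + (8/34)·9 = 441/17
Fair fee = E[payout] = 441/17 ≈ $25.94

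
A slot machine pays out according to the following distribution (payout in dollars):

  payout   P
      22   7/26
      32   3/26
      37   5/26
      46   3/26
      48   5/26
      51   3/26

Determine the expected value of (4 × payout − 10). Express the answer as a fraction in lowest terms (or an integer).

E[4x-10] = (7/26)·78 + (3/26)·118 + (5/26)·138 + (3/26)·174 + (5/26)·182 + (3/26)·194
     = 1802/13

1802/13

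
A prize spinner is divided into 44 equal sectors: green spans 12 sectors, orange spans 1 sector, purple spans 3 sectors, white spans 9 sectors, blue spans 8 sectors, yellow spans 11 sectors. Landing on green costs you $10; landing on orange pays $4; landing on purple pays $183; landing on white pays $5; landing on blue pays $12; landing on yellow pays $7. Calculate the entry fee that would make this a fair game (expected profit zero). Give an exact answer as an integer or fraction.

E[payout] = (12/44)·(-10) + (1/44)·4 + (3/44)·183 + (9/44)·5 + (8/44)·12 + (11/44)·7 = 651/44
Fair fee = E[payout] = 651/44

651/44 dollars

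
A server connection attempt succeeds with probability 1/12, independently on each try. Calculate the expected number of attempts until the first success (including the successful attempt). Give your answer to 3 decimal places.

12.000

For a geometric distribution, E[trials] = 1/p = 1/(1/12) = 12.
≈ 12.000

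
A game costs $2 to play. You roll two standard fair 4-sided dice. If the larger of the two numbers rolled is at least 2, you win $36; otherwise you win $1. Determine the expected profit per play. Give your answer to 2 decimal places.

E[payout] = (1/16)·1 + (15/16)·36 = 541/16
Expected profit = 541/16 − 2 = 509/16 ≈ $31.81

$31.81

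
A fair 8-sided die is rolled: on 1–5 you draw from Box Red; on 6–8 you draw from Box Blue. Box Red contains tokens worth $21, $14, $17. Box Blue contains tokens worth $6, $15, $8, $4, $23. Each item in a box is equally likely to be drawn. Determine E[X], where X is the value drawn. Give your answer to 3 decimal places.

E[X | Box Red] = (21 + 14 + 17)/3 = 52/3
E[X | Box Blue] = (6 + 15 + 8 + 4 + 23)/5 = 56/5
E[X] = (5/8)·52/3 + (3/8)·56/5 = 451/30 ≈ 15.033

$15.033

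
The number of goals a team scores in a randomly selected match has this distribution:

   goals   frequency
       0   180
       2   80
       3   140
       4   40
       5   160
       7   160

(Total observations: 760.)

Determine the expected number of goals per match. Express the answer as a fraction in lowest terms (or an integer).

7/2

Total = 760, so P(goals=0) = 180/760, etc.
E[X] = (9/38)·0 + (2/19)·2 + (7/38)·3 + (1/19)·4 + (4/19)·5 + (4/19)·7
     = 7/2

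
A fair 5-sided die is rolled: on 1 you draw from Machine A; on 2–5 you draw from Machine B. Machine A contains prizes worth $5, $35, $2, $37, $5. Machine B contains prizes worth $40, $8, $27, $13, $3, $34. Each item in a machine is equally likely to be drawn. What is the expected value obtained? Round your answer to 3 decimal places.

E[X | Machine A] = (5 + 35 + 2 + 37 + 5)/5 = 84/5
E[X | Machine B] = (40 + 8 + 27 + 13 + 3 + 34)/6 = 125/6
E[X] = (1/5)·84/5 + (4/5)·125/6 = 1502/75 ≈ 20.027

$20.027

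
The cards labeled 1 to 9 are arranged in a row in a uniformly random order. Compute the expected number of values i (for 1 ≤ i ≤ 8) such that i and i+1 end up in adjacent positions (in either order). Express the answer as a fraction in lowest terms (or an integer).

For each i ∈ {1,…,8}, let Xᵢ = 1 if i and i+1 are adjacent. P(Xᵢ=1) = 2·(9−1)!/9! = 2/9.
By linearity, E[ΣXᵢ] = (8)·(2/9) = 16/9.

16/9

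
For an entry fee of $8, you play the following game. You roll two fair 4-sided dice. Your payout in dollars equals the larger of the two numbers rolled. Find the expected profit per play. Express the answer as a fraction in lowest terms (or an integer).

-39/8 dollars

Distribution of the larger of the two numbers rolled: 1 w.p. 1/16, 2 w.p. 3/16, 3 w.p. 5/16, 4 w.p. 7/16
E[payout] = (1/16)·1 + (3/16)·2 + (5/16)·3 + (7/16)·4 = 25/8
Expected profit = 25/8 − 8 = -39/8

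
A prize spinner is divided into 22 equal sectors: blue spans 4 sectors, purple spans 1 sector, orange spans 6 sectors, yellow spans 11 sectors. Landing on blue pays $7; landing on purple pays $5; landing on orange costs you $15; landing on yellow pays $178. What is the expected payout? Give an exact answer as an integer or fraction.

1901/22 dollars

E[payout] = (4/22)·7 + (1/22)·5 + (6/22)·(-15) + (11/22)·178 = 1901/22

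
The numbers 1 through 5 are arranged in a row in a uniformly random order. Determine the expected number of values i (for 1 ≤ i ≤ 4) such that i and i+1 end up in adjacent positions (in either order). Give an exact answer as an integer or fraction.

8/5

For each i ∈ {1,…,4}, let Xᵢ = 1 if i and i+1 are adjacent. P(Xᵢ=1) = 2·(5−1)!/5! = 2/5.
By linearity, E[ΣXᵢ] = (4)·(2/5) = 8/5.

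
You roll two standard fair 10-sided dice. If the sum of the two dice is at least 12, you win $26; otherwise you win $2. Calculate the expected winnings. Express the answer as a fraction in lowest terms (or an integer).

E[payout] = (11/20)·2 + (9/20)·26 = 64/5

64/5 dollars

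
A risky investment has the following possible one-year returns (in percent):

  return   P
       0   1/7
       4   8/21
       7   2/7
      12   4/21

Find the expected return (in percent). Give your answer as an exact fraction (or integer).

122/21

E[X] = (1/7)·0 + (8/21)·4 + (2/7)·7 + (4/21)·12
     = 122/21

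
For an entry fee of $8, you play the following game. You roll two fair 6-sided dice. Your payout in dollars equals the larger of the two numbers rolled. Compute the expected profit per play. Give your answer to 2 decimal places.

Distribution of the larger of the two numbers rolled: 1 w.p. 1/36, 2 w.p. 1/12, 3 w.p. 5/36, 4 w.p. 7/36, 5 w.p. 1/4, 6 w.p. 11/36
E[payout] = (1/36)·1 + (1/12)·2 + (5/36)·3 + (7/36)·4 + (1/4)·5 + (11/36)·6 = 161/36
Expected profit = 161/36 − 8 = -127/36 ≈ -$3.53

-$3.53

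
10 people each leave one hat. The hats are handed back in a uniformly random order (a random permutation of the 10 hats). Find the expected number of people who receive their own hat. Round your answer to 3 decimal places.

Let Xᵢ = 1 if person i gets their own hat. For each i, P(Xᵢ=1) = 1/10.
By linearity of expectation, E[X₁+…+X_10] = 10·(1/10) = 1.
≈ 1.000

1.000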